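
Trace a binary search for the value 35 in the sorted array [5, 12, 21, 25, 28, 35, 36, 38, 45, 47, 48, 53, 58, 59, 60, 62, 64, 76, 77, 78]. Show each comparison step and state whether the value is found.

Binary search for 35 in [5, 12, 21, 25, 28, 35, 36, 38, 45, 47, 48, 53, 58, 59, 60, 62, 64, 76, 77, 78]:

lo=0, hi=19, mid=9, arr[mid]=47 -> 47 > 35, search left half
lo=0, hi=8, mid=4, arr[mid]=28 -> 28 < 35, search right half
lo=5, hi=8, mid=6, arr[mid]=36 -> 36 > 35, search left half
lo=5, hi=5, mid=5, arr[mid]=35 -> Found target at index 5!

Binary search finds 35 at index 5 after 4 comparisons. The search repeatedly halves the search space by comparing with the middle element.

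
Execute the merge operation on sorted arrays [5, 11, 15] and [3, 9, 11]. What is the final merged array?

Merging process:

Compare 5 vs 3: take 3 from right. Merged: [3]
Compare 5 vs 9: take 5 from left. Merged: [3, 5]
Compare 11 vs 9: take 9 from right. Merged: [3, 5, 9]
Compare 11 vs 11: take 11 from left. Merged: [3, 5, 9, 11]
Compare 15 vs 11: take 11 from right. Merged: [3, 5, 9, 11, 11]
Append remaining from left: [15]. Merged: [3, 5, 9, 11, 11, 15]

Final merged array: [3, 5, 9, 11, 11, 15]
Total comparisons: 5

The merged array is [3, 5, 9, 11, 11, 15], requiring 5 comparisons. The merge step runs in O(n) time where n is the total number of elements.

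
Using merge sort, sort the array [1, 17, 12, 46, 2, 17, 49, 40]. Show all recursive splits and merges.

Merge sort trace:

Split: [1, 17, 12, 46, 2, 17, 49, 40] -> [1, 17, 12, 46] and [2, 17, 49, 40]
  Split: [1, 17, 12, 46] -> [1, 17] and [12, 46]
    Split: [1, 17] -> [1] and [17]
    Merge: [1] + [17] -> [1, 17]
    Split: [12, 46] -> [12] and [46]
    Merge: [12] + [46] -> [12, 46]
  Merge: [1, 17] + [12, 46] -> [1, 12, 17, 46]
  Split: [2, 17, 49, 40] -> [2, 17] and [49, 40]
    Split: [2, 17] -> [2] and [17]
    Merge: [2] + [17] -> [2, 17]
    Split: [49, 40] -> [49] and [40]
    Merge: [49] + [40] -> [40, 49]
  Merge: [2, 17] + [40, 49] -> [2, 17, 40, 49]
Merge: [1, 12, 17, 46] + [2, 17, 40, 49] -> [1, 2, 12, 17, 17, 40, 46, 49]

Final sorted array: [1, 2, 12, 17, 17, 40, 46, 49]

The merge sort proceeds by recursively splitting the array and merging sorted halves.
After all merges, the sorted array is [1, 2, 12, 17, 17, 40, 46, 49].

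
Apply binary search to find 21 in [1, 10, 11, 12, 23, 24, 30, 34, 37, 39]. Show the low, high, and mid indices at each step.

Binary search for 21 in [1, 10, 11, 12, 23, 24, 30, 34, 37, 39]:

lo=0, hi=9, mid=4, arr[mid]=23 -> 23 > 21, search left half
lo=0, hi=3, mid=1, arr[mid]=10 -> 10 < 21, search right half
lo=2, hi=3, mid=2, arr[mid]=11 -> 11 < 21, search right half
lo=3, hi=3, mid=3, arr[mid]=12 -> 12 < 21, search right half
lo=4 > hi=3, target 21 not found

Binary search determines that 21 is not in the array after 4 comparisons. The search space was exhausted without finding the target.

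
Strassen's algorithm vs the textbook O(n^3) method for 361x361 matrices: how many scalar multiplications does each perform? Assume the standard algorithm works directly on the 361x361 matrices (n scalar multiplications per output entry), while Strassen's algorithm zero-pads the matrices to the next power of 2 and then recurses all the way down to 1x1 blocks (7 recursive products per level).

Matrix multiplication for 361x361 matrices:

Strassen's algorithm requires power-of-2 dimensions. Pad 361x361 to 512x512 (next power of 2).

Standard algorithm: 361^3 = 47045881 multiplications
Strassen's algorithm: 7^(log2(512)) = 7^9 = 40353607 multiplications
Savings: 47045881 - 40353607 = 6692274 multiplications

Standard: 47045881 multiplications (361^3). Strassen: 40353607 multiplications (7^9, after padding to 512x512). Strassen reduces 8 recursive multiplications to 7 at each level.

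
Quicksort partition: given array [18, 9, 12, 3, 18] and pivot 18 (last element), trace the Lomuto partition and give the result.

Lomuto partition with pivot = 18:

Initial array: [18, 9, 12, 3, 18]

arr[0]=18 <= 18: swap with position 0, array becomes [18, 9, 12, 3, 18]
arr[1]=9 <= 18: swap with position 1, array becomes [18, 9, 12, 3, 18]
arr[2]=12 <= 18: swap with position 2, array becomes [18, 9, 12, 3, 18]
arr[3]=3 <= 18: swap with position 3, array becomes [18, 9, 12, 3, 18]

Place pivot at position 4: [18, 9, 12, 3, 18]
Pivot position: 4

After partitioning with pivot 18, the array becomes [18, 9, 12, 3, 18]. The pivot is placed at index 4. All elements to the left of the pivot are <= 18, and all elements to the right are > 18.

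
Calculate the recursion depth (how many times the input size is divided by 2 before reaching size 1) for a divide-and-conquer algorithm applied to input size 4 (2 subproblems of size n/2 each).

For divide and conquer with division factor 2:

Problem sizes at each level:
Level 0: 4
Level 1: 2
Level 2: 1

The root is level 0 and the size-1 base case is level 2 (the tree spans levels 0 through 2, i.e. 3 levels counting the root), so the depth is the number of divisions: log_2(4) = 2

The recursion tree depth is log_2(4) = 2. At each level, the problem size is divided by 2, so it takes 2 divisions to reduce to a base case of size 1. The algorithm makes 2 recursive calls at each level.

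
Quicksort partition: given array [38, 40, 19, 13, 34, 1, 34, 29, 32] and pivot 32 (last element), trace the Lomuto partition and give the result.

Lomuto partition with pivot = 32:

Initial array: [38, 40, 19, 13, 34, 1, 34, 29, 32]

arr[0]=38 > 32: no swap
arr[1]=40 > 32: no swap
arr[2]=19 <= 32: swap with position 0, array becomes [19, 40, 38, 13, 34, 1, 34, 29, 32]
arr[3]=13 <= 32: swap with position 1, array becomes [19, 13, 38, 40, 34, 1, 34, 29, 32]
arr[4]=34 > 32: no swap
arr[5]=1 <= 32: swap with position 2, array becomes [19, 13, 1, 40, 34, 38, 34, 29, 32]
arr[6]=34 > 32: no swap
arr[7]=29 <= 32: swap with position 3, array becomes [19, 13, 1, 29, 34, 38, 34, 40, 32]

Place pivot at position 4: [19, 13, 1, 29, 32, 38, 34, 40, 34]
Pivot position: 4

After partitioning with pivot 32, the array becomes [19, 13, 1, 29, 32, 38, 34, 40, 34]. The pivot is placed at index 4. All elements to the left of the pivot are <= 32, and all elements to the right are > 32.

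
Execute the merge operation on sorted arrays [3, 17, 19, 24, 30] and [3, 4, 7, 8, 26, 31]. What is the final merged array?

Merging process:

Compare 3 vs 3: take 3 from left. Merged: [3]
Compare 17 vs 3: take 3 from right. Merged: [3, 3]
Compare 17 vs 4: take 4 from right. Merged: [3, 3, 4]
Compare 17 vs 7: take 7 from right. Merged: [3, 3, 4, 7]
Compare 17 vs 8: take 8 from right. Merged: [3, 3, 4, 7, 8]
Compare 17 vs 26: take 17 from left. Merged: [3, 3, 4, 7, 8, 17]
Compare 19 vs 26: take 19 from left. Merged: [3, 3, 4, 7, 8, 17, 19]
Compare 24 vs 26: take 24 from left. Merged: [3, 3, 4, 7, 8, 17, 19, 24]
Compare 30 vs 26: take 26 from right. Merged: [3, 3, 4, 7, 8, 17, 19, 24, 26]
Compare 30 vs 31: take 30 from left. Merged: [3, 3, 4, 7, 8, 17, 19, 24, 26, 30]
Append remaining from right: [31]. Merged: [3, 3, 4, 7, 8, 17, 19, 24, 26, 30, 31]

Final merged array: [3, 3, 4, 7, 8, 17, 19, 24, 26, 30, 31]
Total comparisons: 10

The merged array is [3, 3, 4, 7, 8, 17, 19, 24, 26, 30, 31], requiring 10 comparisons. The merge step runs in O(n) time where n is the total number of elements.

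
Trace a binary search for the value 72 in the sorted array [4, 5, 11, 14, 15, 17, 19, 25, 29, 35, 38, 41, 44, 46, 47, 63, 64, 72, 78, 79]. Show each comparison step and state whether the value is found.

Binary search for 72 in [4, 5, 11, 14, 15, 17, 19, 25, 29, 35, 38, 41, 44, 46, 47, 63, 64, 72, 78, 79]:

lo=0, hi=19, mid=9, arr[mid]=35 -> 35 < 72, search right half
lo=10, hi=19, mid=14, arr[mid]=47 -> 47 < 72, search right half
lo=15, hi=19, mid=17, arr[mid]=72 -> Found target at index 17!

Binary search finds 72 at index 17 after 3 comparisons. The search repeatedly halves the search space by comparing with the middle element.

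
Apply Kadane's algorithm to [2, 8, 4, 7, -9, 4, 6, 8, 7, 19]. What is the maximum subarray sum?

Using Kadane's algorithm on [2, 8, 4, 7, -9, 4, 6, 8, 7, 19]:

Scanning through the array:
Position 1 (value 8): max_ending_here = 10, max_so_far = 10
Position 2 (value 4): max_ending_here = 14, max_so_far = 14
Position 3 (value 7): max_ending_here = 21, max_so_far = 21
Position 4 (value -9): max_ending_here = 12, max_so_far = 21
Position 5 (value 4): max_ending_here = 16, max_so_far = 21
Position 6 (value 6): max_ending_here = 22, max_so_far = 22
Position 7 (value 8): max_ending_here = 30, max_so_far = 30
Position 8 (value 7): max_ending_here = 37, max_so_far = 37
Position 9 (value 19): max_ending_here = 56, max_so_far = 56

Maximum subarray: [2, 8, 4, 7, -9, 4, 6, 8, 7, 19]
Maximum sum: 56

The maximum subarray is [2, 8, 4, 7, -9, 4, 6, 8, 7, 19] with sum 56. This subarray runs from index 0 to index 9.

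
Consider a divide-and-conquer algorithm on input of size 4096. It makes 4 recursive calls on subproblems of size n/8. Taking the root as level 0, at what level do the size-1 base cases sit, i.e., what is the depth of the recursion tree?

For divide and conquer with division factor 8:

Problem sizes at each level:
Level 0: 4096
Level 1: 512
Level 2: 64
Level 3: 8
Level 4: 1

The root is level 0 and the size-1 base case is level 4 (the tree spans levels 0 through 4, i.e. 5 levels counting the root), so the depth is the number of divisions: log_8(4096) = 4

The recursion tree depth is log_8(4096) = 4. At each level, the problem size is divided by 8, so it takes 4 divisions to reduce to a base case of size 1. The algorithm makes 4 recursive calls at each level.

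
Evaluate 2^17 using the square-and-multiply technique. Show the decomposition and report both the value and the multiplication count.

Computing 2^17 by squaring (build up from 2^1; each line after the first costs one multiplication):

2^1 = 2
2^2 = (2^1)^2 = 2^2 = 4
2^4 = (2^2)^2 = 4^2 = 16
2^8 = (2^4)^2 = 16^2 = 256
2^16 = (2^8)^2 = 256^2 = 65536
2^17 = 2 * 2^16 = 2 * 65536 = 131072

Result: 131072
Multiplications needed: 5 (5 lines after 2^1)

2^17 = 131072. Using exponentiation by squaring, this requires 5 multiplications. The key idea: if the exponent is even, square the half-power; if odd, multiply by the base once.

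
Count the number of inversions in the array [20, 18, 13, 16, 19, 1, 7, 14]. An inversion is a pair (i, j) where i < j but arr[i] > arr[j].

Finding inversions in [20, 18, 13, 16, 19, 1, 7, 14]:

(0, 1): arr[0]=20 > arr[1]=18
(0, 2): arr[0]=20 > arr[2]=13
(0, 3): arr[0]=20 > arr[3]=16
(0, 4): arr[0]=20 > arr[4]=19
(0, 5): arr[0]=20 > arr[5]=1
(0, 6): arr[0]=20 > arr[6]=7
(0, 7): arr[0]=20 > arr[7]=14
(1, 2): arr[1]=18 > arr[2]=13
(1, 3): arr[1]=18 > arr[3]=16
(1, 5): arr[1]=18 > arr[5]=1
(1, 6): arr[1]=18 > arr[6]=7
(1, 7): arr[1]=18 > arr[7]=14
(2, 5): arr[2]=13 > arr[5]=1
(2, 6): arr[2]=13 > arr[6]=7
(3, 5): arr[3]=16 > arr[5]=1
(3, 6): arr[3]=16 > arr[6]=7
(3, 7): arr[3]=16 > arr[7]=14
(4, 5): arr[4]=19 > arr[5]=1
(4, 6): arr[4]=19 > arr[6]=7
(4, 7): arr[4]=19 > arr[7]=14

Total inversions: 20

The array has 20 inversion(s): (0,1), (0,2), (0,3), (0,4), (0,5), (0,6), (0,7), (1,2), (1,3), (1,5), (1,6), (1,7), (2,5), (2,6), (3,5), (3,6), (3,7), (4,5), (4,6), (4,7). Each pair (i,j) satisfies i < j and arr[i] > arr[j].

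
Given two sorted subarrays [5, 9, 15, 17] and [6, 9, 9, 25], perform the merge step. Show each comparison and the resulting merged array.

Merging process:

Compare 5 vs 6: take 5 from left. Merged: [5]
Compare 9 vs 6: take 6 from right. Merged: [5, 6]
Compare 9 vs 9: take 9 from left. Merged: [5, 6, 9]
Compare 15 vs 9: take 9 from right. Merged: [5, 6, 9, 9]
Compare 15 vs 9: take 9 from right. Merged: [5, 6, 9, 9, 9]
Compare 15 vs 25: take 15 from left. Merged: [5, 6, 9, 9, 9, 15]
Compare 17 vs 25: take 17 from left. Merged: [5, 6, 9, 9, 9, 15, 17]
Append remaining from right: [25]. Merged: [5, 6, 9, 9, 9, 15, 17, 25]

Final merged array: [5, 6, 9, 9, 9, 15, 17, 25]
Total comparisons: 7

The merged array is [5, 6, 9, 9, 9, 15, 17, 25], requiring 7 comparisons. The merge step runs in O(n) time where n is the total number of elements.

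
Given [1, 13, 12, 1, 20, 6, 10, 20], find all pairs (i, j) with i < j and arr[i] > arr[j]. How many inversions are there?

Finding inversions in [1, 13, 12, 1, 20, 6, 10, 20]:

(1, 2): arr[1]=13 > arr[2]=12
(1, 3): arr[1]=13 > arr[3]=1
(1, 5): arr[1]=13 > arr[5]=6
(1, 6): arr[1]=13 > arr[6]=10
(2, 3): arr[2]=12 > arr[3]=1
(2, 5): arr[2]=12 > arr[5]=6
(2, 6): arr[2]=12 > arr[6]=10
(4, 5): arr[4]=20 > arr[5]=6
(4, 6): arr[4]=20 > arr[6]=10

Total inversions: 9

The array has 9 inversion(s): (1,2), (1,3), (1,5), (1,6), (2,3), (2,5), (2,6), (4,5), (4,6). Each pair (i,j) satisfies i < j and arr[i] > arr[j].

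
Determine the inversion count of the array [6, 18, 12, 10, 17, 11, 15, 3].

Finding inversions in [6, 18, 12, 10, 17, 11, 15, 3]:

(0, 7): arr[0]=6 > arr[7]=3
(1, 2): arr[1]=18 > arr[2]=12
(1, 3): arr[1]=18 > arr[3]=10
(1, 4): arr[1]=18 > arr[4]=17
(1, 5): arr[1]=18 > arr[5]=11
(1, 6): arr[1]=18 > arr[6]=15
(1, 7): arr[1]=18 > arr[7]=3
(2, 3): arr[2]=12 > arr[3]=10
(2, 5): arr[2]=12 > arr[5]=11
(2, 7): arr[2]=12 > arr[7]=3
(3, 7): arr[3]=10 > arr[7]=3
(4, 5): arr[4]=17 > arr[5]=11
(4, 6): arr[4]=17 > arr[6]=15
(4, 7): arr[4]=17 > arr[7]=3
(5, 7): arr[5]=11 > arr[7]=3
(6, 7): arr[6]=15 > arr[7]=3

Total inversions: 16

The array has 16 inversion(s): (0,7), (1,2), (1,3), (1,4), (1,5), (1,6), (1,7), (2,3), (2,5), (2,7), (3,7), (4,5), (4,6), (4,7), (5,7), (6,7). Each pair (i,j) satisfies i < j and arr[i] > arr[j].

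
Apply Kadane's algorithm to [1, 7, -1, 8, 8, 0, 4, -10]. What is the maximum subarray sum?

Using Kadane's algorithm on [1, 7, -1, 8, 8, 0, 4, -10]:

Scanning through the array:
Position 1 (value 7): max_ending_here = 8, max_so_far = 8
Position 2 (value -1): max_ending_here = 7, max_so_far = 8
Position 3 (value 8): max_ending_here = 15, max_so_far = 15
Position 4 (value 8): max_ending_here = 23, max_so_far = 23
Position 5 (value 0): max_ending_here = 23, max_so_far = 23
Position 6 (value 4): max_ending_here = 27, max_so_far = 27
Position 7 (value -10): max_ending_here = 17, max_so_far = 27

Maximum subarray: [1, 7, -1, 8, 8, 0, 4]
Maximum sum: 27

The maximum subarray is [1, 7, -1, 8, 8, 0, 4] with sum 27. This subarray runs from index 0 to index 6.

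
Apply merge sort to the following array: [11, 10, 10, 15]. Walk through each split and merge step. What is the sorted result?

Merge sort trace:

Split: [11, 10, 10, 15] -> [11, 10] and [10, 15]
  Split: [11, 10] -> [11] and [10]
  Merge: [11] + [10] -> [10, 11]
  Split: [10, 15] -> [10] and [15]
  Merge: [10] + [15] -> [10, 15]
Merge: [10, 11] + [10, 15] -> [10, 10, 11, 15]

Final sorted array: [10, 10, 11, 15]

The merge sort proceeds by recursively splitting the array and merging sorted halves.
After all merges, the sorted array is [10, 10, 11, 15].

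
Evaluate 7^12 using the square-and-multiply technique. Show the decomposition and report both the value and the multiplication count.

Computing 7^12 by squaring (build up from 7^1; each line after the first costs one multiplication):

7^1 = 7
7^2 = (7^1)^2 = 7^2 = 49
7^3 = 7 * 7^2 = 7 * 49 = 343
7^6 = (7^3)^2 = 343^2 = 117649
7^12 = (7^6)^2 = 117649^2 = 13841287201

Result: 13841287201
Multiplications needed: 4 (4 lines after 7^1)

7^12 = 13841287201. Using exponentiation by squaring, this requires 4 multiplications. The key idea: if the exponent is even, square the half-power; if odd, multiply by the base once.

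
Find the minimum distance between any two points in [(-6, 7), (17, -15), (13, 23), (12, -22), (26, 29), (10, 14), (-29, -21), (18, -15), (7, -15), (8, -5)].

Computing all pairwise distances among 10 points:

d((-6, 7), (17, -15)) = 31.8277
d((-6, 7), (13, 23)) = 24.8395
d((-6, 7), (12, -22)) = 34.1321
d((-6, 7), (26, 29)) = 38.833
d((-6, 7), (10, 14)) = 17.4642
d((-6, 7), (-29, -21)) = 36.2353
d((-6, 7), (18, -15)) = 32.5576
d((-6, 7), (7, -15)) = 25.5539
d((-6, 7), (8, -5)) = 18.4391
d((17, -15), (13, 23)) = 38.2099
d((17, -15), (12, -22)) = 8.6023
d((17, -15), (26, 29)) = 44.911
d((17, -15), (10, 14)) = 29.8329
d((17, -15), (-29, -21)) = 46.3897
d((17, -15), (18, -15)) = 1.0 <-- minimum
d((17, -15), (7, -15)) = 10.0
d((17, -15), (8, -5)) = 13.4536
d((13, 23), (12, -22)) = 45.0111
d((13, 23), (26, 29)) = 14.3178
d((13, 23), (10, 14)) = 9.4868
d((13, 23), (-29, -21)) = 60.8276
d((13, 23), (18, -15)) = 38.3275
d((13, 23), (7, -15)) = 38.4708
d((13, 23), (8, -5)) = 28.4429
d((12, -22), (26, 29)) = 52.8867
d((12, -22), (10, 14)) = 36.0555
d((12, -22), (-29, -21)) = 41.0122
d((12, -22), (18, -15)) = 9.2195
d((12, -22), (7, -15)) = 8.6023
d((12, -22), (8, -5)) = 17.4642
d((26, 29), (10, 14)) = 21.9317
d((26, 29), (-29, -21)) = 74.3303
d((26, 29), (18, -15)) = 44.7214
d((26, 29), (7, -15)) = 47.927
d((26, 29), (8, -5)) = 38.4708
d((10, 14), (-29, -21)) = 52.4023
d((10, 14), (18, -15)) = 30.0832
d((10, 14), (7, -15)) = 29.1548
d((10, 14), (8, -5)) = 19.105
d((-29, -21), (18, -15)) = 47.3814
d((-29, -21), (7, -15)) = 36.4966
d((-29, -21), (8, -5)) = 40.3113
d((18, -15), (7, -15)) = 11.0
d((18, -15), (8, -5)) = 14.1421
d((7, -15), (8, -5)) = 10.0499

Closest pair: (17, -15) and (18, -15) with distance 1.0

The closest pair is (17, -15) and (18, -15) with Euclidean distance 1.0. For 10 points, brute-force pairwise comparison is shown above. For large n, the divide-and-conquer algorithm (sort by x, recurse on halves, check the dividing strip) achieves O(n log n).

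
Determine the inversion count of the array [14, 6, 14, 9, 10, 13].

Finding inversions in [14, 6, 14, 9, 10, 13]:

(0, 1): arr[0]=14 > arr[1]=6
(0, 3): arr[0]=14 > arr[3]=9
(0, 4): arr[0]=14 > arr[4]=10
(0, 5): arr[0]=14 > arr[5]=13
(2, 3): arr[2]=14 > arr[3]=9
(2, 4): arr[2]=14 > arr[4]=10
(2, 5): arr[2]=14 > arr[5]=13

Total inversions: 7

The array has 7 inversion(s): (0,1), (0,3), (0,4), (0,5), (2,3), (2,4), (2,5). Each pair (i,j) satisfies i < j and arr[i] > arr[j].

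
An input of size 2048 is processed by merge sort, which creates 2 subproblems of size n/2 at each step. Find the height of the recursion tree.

For divide and conquer with division factor 2:

Problem sizes at each level:
Level 0: 2048
Level 1: 1024
Level 2: 512
Level 3: 256
Level 4: 128
Level 5: 64
Level 6: 32
Level 7: 16
Level 8: 8
Level 9: 4
Level 10: 2
Level 11: 1

The root is level 0 and the size-1 base case is level 11 (the tree spans levels 0 through 11, i.e. 12 levels counting the root), so the depth is the number of divisions: log_2(2048) = 11

The recursion tree depth is log_2(2048) = 11. At each level, the problem size is divided by 2, so it takes 11 divisions to reduce to a base case of size 1. The algorithm makes 2 recursive calls at each level.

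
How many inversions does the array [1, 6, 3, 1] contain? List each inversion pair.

Finding inversions in [1, 6, 3, 1]:

(1, 2): arr[1]=6 > arr[2]=3
(1, 3): arr[1]=6 > arr[3]=1
(2, 3): arr[2]=3 > arr[3]=1

Total inversions: 3

The array has 3 inversion(s): (1,2), (1,3), (2,3). Each pair (i,j) satisfies i < j and arr[i] > arr[j].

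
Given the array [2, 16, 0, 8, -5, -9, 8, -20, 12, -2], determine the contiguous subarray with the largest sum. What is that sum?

Using Kadane's algorithm on [2, 16, 0, 8, -5, -9, 8, -20, 12, -2]:

Scanning through the array:
Position 1 (value 16): max_ending_here = 18, max_so_far = 18
Position 2 (value 0): max_ending_here = 18, max_so_far = 18
Position 3 (value 8): max_ending_here = 26, max_so_far = 26
Position 4 (value -5): max_ending_here = 21, max_so_far = 26
Position 5 (value -9): max_ending_here = 12, max_so_far = 26
Position 6 (value 8): max_ending_here = 20, max_so_far = 26
Position 7 (value -20): max_ending_here = 0, max_so_far = 26
Position 8 (value 12): max_ending_here = 12, max_so_far = 26
Position 9 (value -2): max_ending_here = 10, max_so_far = 26

Maximum subarray: [2, 16, 0, 8]
Maximum sum: 26

The maximum subarray is [2, 16, 0, 8] with sum 26. This subarray runs from index 0 to index 3.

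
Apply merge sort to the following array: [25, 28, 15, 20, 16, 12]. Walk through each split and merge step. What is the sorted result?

Merge sort trace:

Split: [25, 28, 15, 20, 16, 12] -> [25, 28, 15] and [20, 16, 12]
  Split: [25, 28, 15] -> [25] and [28, 15]
    Split: [28, 15] -> [28] and [15]
    Merge: [28] + [15] -> [15, 28]
  Merge: [25] + [15, 28] -> [15, 25, 28]
  Split: [20, 16, 12] -> [20] and [16, 12]
    Split: [16, 12] -> [16] and [12]
    Merge: [16] + [12] -> [12, 16]
  Merge: [20] + [12, 16] -> [12, 16, 20]
Merge: [15, 25, 28] + [12, 16, 20] -> [12, 15, 16, 20, 25, 28]

Final sorted array: [12, 15, 16, 20, 25, 28]

The merge sort proceeds by recursively splitting the array and merging sorted halves.
After all merges, the sorted array is [12, 15, 16, 20, 25, 28].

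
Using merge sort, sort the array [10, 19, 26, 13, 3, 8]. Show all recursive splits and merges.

Merge sort trace:

Split: [10, 19, 26, 13, 3, 8] -> [10, 19, 26] and [13, 3, 8]
  Split: [10, 19, 26] -> [10] and [19, 26]
    Split: [19, 26] -> [19] and [26]
    Merge: [19] + [26] -> [19, 26]
  Merge: [10] + [19, 26] -> [10, 19, 26]
  Split: [13, 3, 8] -> [13] and [3, 8]
    Split: [3, 8] -> [3] and [8]
    Merge: [3] + [8] -> [3, 8]
  Merge: [13] + [3, 8] -> [3, 8, 13]
Merge: [10, 19, 26] + [3, 8, 13] -> [3, 8, 10, 13, 19, 26]

Final sorted array: [3, 8, 10, 13, 19, 26]

The merge sort proceeds by recursively splitting the array and merging sorted halves.
After all merges, the sorted array is [3, 8, 10, 13, 19, 26].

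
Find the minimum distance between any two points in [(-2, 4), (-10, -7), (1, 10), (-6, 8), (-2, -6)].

Computing all pairwise distances among 5 points:

d((-2, 4), (-10, -7)) = 13.6015
d((-2, 4), (1, 10)) = 6.7082
d((-2, 4), (-6, 8)) = 5.6569 <-- minimum
d((-2, 4), (-2, -6)) = 10.0
d((-10, -7), (1, 10)) = 20.2485
d((-10, -7), (-6, 8)) = 15.5242
d((-10, -7), (-2, -6)) = 8.0623
d((1, 10), (-6, 8)) = 7.2801
d((1, 10), (-2, -6)) = 16.2788
d((-6, 8), (-2, -6)) = 14.5602

Closest pair: (-2, 4) and (-6, 8) with distance 5.6569

The closest pair is (-2, 4) and (-6, 8) with Euclidean distance 5.6569. For 5 points, brute-force pairwise comparison is shown above. For large n, the divide-and-conquer algorithm (sort by x, recurse on halves, check the dividing strip) achieves O(n log n).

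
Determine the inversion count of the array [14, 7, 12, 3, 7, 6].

Finding inversions in [14, 7, 12, 3, 7, 6]:

(0, 1): arr[0]=14 > arr[1]=7
(0, 2): arr[0]=14 > arr[2]=12
(0, 3): arr[0]=14 > arr[3]=3
(0, 4): arr[0]=14 > arr[4]=7
(0, 5): arr[0]=14 > arr[5]=6
(1, 3): arr[1]=7 > arr[3]=3
(1, 5): arr[1]=7 > arr[5]=6
(2, 3): arr[2]=12 > arr[3]=3
(2, 4): arr[2]=12 > arr[4]=7
(2, 5): arr[2]=12 > arr[5]=6
(4, 5): arr[4]=7 > arr[5]=6

Total inversions: 11

The array has 11 inversion(s): (0,1), (0,2), (0,3), (0,4), (0,5), (1,3), (1,5), (2,3), (2,4), (2,5), (4,5). Each pair (i,j) satisfies i < j and arr[i] > arr[j].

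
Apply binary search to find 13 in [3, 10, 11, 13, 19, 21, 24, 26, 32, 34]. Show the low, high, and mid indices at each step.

Binary search for 13 in [3, 10, 11, 13, 19, 21, 24, 26, 32, 34]:

lo=0, hi=9, mid=4, arr[mid]=19 -> 19 > 13, search left half
lo=0, hi=3, mid=1, arr[mid]=10 -> 10 < 13, search right half
lo=2, hi=3, mid=2, arr[mid]=11 -> 11 < 13, search right half
lo=3, hi=3, mid=3, arr[mid]=13 -> Found target at index 3!

Binary search finds 13 at index 3 after 4 comparisons. The search repeatedly halves the search space by comparing with the middle element.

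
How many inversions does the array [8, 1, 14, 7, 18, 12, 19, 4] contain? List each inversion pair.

Finding inversions in [8, 1, 14, 7, 18, 12, 19, 4]:

(0, 1): arr[0]=8 > arr[1]=1
(0, 3): arr[0]=8 > arr[3]=7
(0, 7): arr[0]=8 > arr[7]=4
(2, 3): arr[2]=14 > arr[3]=7
(2, 5): arr[2]=14 > arr[5]=12
(2, 7): arr[2]=14 > arr[7]=4
(3, 7): arr[3]=7 > arr[7]=4
(4, 5): arr[4]=18 > arr[5]=12
(4, 7): arr[4]=18 > arr[7]=4
(5, 7): arr[5]=12 > arr[7]=4
(6, 7): arr[6]=19 > arr[7]=4

Total inversions: 11

The array has 11 inversion(s): (0,1), (0,3), (0,7), (2,3), (2,5), (2,7), (3,7), (4,5), (4,7), (5,7), (6,7). Each pair (i,j) satisfies i < j and arr[i] > arr[j].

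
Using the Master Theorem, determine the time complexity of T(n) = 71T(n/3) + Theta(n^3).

Master Theorem for T(n) = 71T(n/3) + O(n^3):

a = 71, b = 3, c = 3
log_b(a) = log_3(71) = 3.8801

Case 1: c = 3 < log_3(71) = 3.8801
T(n) = O(n^(log_3 71))

For T(n) = 71T(n/3) + O(n^3): log_3(71) = 3.8801. This is Case 1 of the Master Theorem (c < log_b(a), work dominated by leaves), giving O(n^(log_3 71)).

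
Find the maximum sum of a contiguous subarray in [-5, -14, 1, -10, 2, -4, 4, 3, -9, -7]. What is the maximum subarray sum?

Using Kadane's algorithm on [-5, -14, 1, -10, 2, -4, 4, 3, -9, -7]:

Scanning through the array:
Position 1 (value -14): max_ending_here = -14, max_so_far = -5
Position 2 (value 1): max_ending_here = 1, max_so_far = 1
Position 3 (value -10): max_ending_here = -9, max_so_far = 1
Position 4 (value 2): max_ending_here = 2, max_so_far = 2
Position 5 (value -4): max_ending_here = -2, max_so_far = 2
Position 6 (value 4): max_ending_here = 4, max_so_far = 4
Position 7 (value 3): max_ending_here = 7, max_so_far = 7
Position 8 (value -9): max_ending_here = -2, max_so_far = 7
Position 9 (value -7): max_ending_here = -7, max_so_far = 7

Maximum subarray: [4, 3]
Maximum sum: 7

The maximum subarray is [4, 3] with sum 7. This subarray runs from index 6 to index 7.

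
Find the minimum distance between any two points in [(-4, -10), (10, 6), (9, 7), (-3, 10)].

Computing all pairwise distances among 4 points:

d((-4, -10), (10, 6)) = 21.2603
d((-4, -10), (9, 7)) = 21.4009
d((-4, -10), (-3, 10)) = 20.025
d((10, 6), (9, 7)) = 1.4142 <-- minimum
d((10, 6), (-3, 10)) = 13.6015
d((9, 7), (-3, 10)) = 12.3693

Closest pair: (10, 6) and (9, 7) with distance 1.4142

The closest pair is (10, 6) and (9, 7) with Euclidean distance 1.4142. For 4 points, brute-force pairwise comparison is shown above. For large n, the divide-and-conquer algorithm (sort by x, recurse on halves, check the dividing strip) achieves O(n log n).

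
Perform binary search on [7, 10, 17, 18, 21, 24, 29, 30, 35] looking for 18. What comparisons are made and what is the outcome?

Binary search for 18 in [7, 10, 17, 18, 21, 24, 29, 30, 35]:

lo=0, hi=8, mid=4, arr[mid]=21 -> 21 > 18, search left half
lo=0, hi=3, mid=1, arr[mid]=10 -> 10 < 18, search right half
lo=2, hi=3, mid=2, arr[mid]=17 -> 17 < 18, search right half
lo=3, hi=3, mid=3, arr[mid]=18 -> Found target at index 3!

Binary search finds 18 at index 3 after 4 comparisons. The search repeatedly halves the search space by comparing with the middle element.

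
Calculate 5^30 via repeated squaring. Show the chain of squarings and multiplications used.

Computing 5^30 by squaring (build up from 5^1; each line after the first costs one multiplication):

5^1 = 5
5^2 = (5^1)^2 = 5^2 = 25
5^3 = 5 * 5^2 = 5 * 25 = 125
5^6 = (5^3)^2 = 125^2 = 15625
5^7 = 5 * 5^6 = 5 * 15625 = 78125
5^14 = (5^7)^2 = 78125^2 = 6103515625
5^15 = 5 * 5^14 = 5 * 6103515625 = 30517578125
5^30 = (5^15)^2 = 30517578125^2 = 931322574615478515625

Result: 931322574615478515625
Multiplications needed: 7 (7 lines after 5^1)

5^30 = 931322574615478515625. Using exponentiation by squaring, this requires 7 multiplications. The key idea: if the exponent is even, square the half-power; if odd, multiply by the base once.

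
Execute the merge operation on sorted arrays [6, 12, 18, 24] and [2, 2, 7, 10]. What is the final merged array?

Merging process:

Compare 6 vs 2: take 2 from right. Merged: [2]
Compare 6 vs 2: take 2 from right. Merged: [2, 2]
Compare 6 vs 7: take 6 from left. Merged: [2, 2, 6]
Compare 12 vs 7: take 7 from right. Merged: [2, 2, 6, 7]
Compare 12 vs 10: take 10 from right. Merged: [2, 2, 6, 7, 10]
Append remaining from left: [12, 18, 24]. Merged: [2, 2, 6, 7, 10, 12, 18, 24]

Final merged array: [2, 2, 6, 7, 10, 12, 18, 24]
Total comparisons: 5

The merged array is [2, 2, 6, 7, 10, 12, 18, 24], requiring 5 comparisons. The merge step runs in O(n) time where n is the total number of elements.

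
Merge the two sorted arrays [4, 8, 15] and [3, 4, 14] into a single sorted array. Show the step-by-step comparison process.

Merging process:

Compare 4 vs 3: take 3 from right. Merged: [3]
Compare 4 vs 4: take 4 from left. Merged: [3, 4]
Compare 8 vs 4: take 4 from right. Merged: [3, 4, 4]
Compare 8 vs 14: take 8 from left. Merged: [3, 4, 4, 8]
Compare 15 vs 14: take 14 from right. Merged: [3, 4, 4, 8, 14]
Append remaining from left: [15]. Merged: [3, 4, 4, 8, 14, 15]

Final merged array: [3, 4, 4, 8, 14, 15]
Total comparisons: 5

The merged array is [3, 4, 4, 8, 14, 15], requiring 5 comparisons. The merge step runs in O(n) time where n is the total number of elements.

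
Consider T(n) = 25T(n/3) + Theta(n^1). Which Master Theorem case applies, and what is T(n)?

Master Theorem for T(n) = 25T(n/3) + O(n^1):

a = 25, b = 3, c = 1
log_b(a) = log_3(25) = 2.9299

Case 1: c = 1 < log_3(25) = 2.9299
T(n) = O(n^(log_3 25))

For T(n) = 25T(n/3) + O(n^1): log_3(25) = 2.9299. This is Case 1 of the Master Theorem (c < log_b(a), work dominated by leaves), giving O(n^(log_3 25)).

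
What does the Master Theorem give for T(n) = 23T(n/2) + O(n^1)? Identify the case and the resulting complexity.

Master Theorem for T(n) = 23T(n/2) + O(n^1):

a = 23, b = 2, c = 1
log_b(a) = log_2(23) = 4.5236

Case 1: c = 1 < log_2(23) = 4.5236
T(n) = O(n^(log_2 23))

For T(n) = 23T(n/2) + O(n^1): log_2(23) = 4.5236. This is Case 1 of the Master Theorem (c < log_b(a), work dominated by leaves), giving O(n^(log_2 23)).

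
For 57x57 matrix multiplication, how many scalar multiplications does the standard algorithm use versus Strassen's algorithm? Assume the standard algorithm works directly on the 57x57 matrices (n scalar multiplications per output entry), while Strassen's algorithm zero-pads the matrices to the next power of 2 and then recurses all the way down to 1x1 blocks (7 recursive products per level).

Matrix multiplication for 57x57 matrices:

Strassen's algorithm requires power-of-2 dimensions. Pad 57x57 to 64x64 (next power of 2).

Standard algorithm: 57^3 = 185193 multiplications
Strassen's algorithm: 7^(log2(64)) = 7^6 = 117649 multiplications
Savings: 185193 - 117649 = 67544 multiplications

Standard: 185193 multiplications (57^3). Strassen: 117649 multiplications (7^6, after padding to 64x64). Strassen reduces 8 recursive multiplications to 7 at each level.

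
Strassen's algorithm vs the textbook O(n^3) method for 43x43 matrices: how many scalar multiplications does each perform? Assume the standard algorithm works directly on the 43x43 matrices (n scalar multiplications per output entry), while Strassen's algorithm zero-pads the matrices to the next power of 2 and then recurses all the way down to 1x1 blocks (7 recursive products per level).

Matrix multiplication for 43x43 matrices:

Strassen's algorithm requires power-of-2 dimensions. Pad 43x43 to 64x64 (next power of 2).

Standard algorithm: 43^3 = 79507 multiplications
Strassen's algorithm: 7^(log2(64)) = 7^6 = 117649 multiplications
Difference: 79507 - 117649 = -38142 (Strassen uses MORE here due to padding overhead — for small or just-over-power-of-2 n, padding can outweigh the per-level savings)

Standard: 79507 multiplications (43^3). Strassen: 117649 multiplications (7^6, after padding to 64x64). Strassen reduces 8 recursive multiplications to 7 at each level.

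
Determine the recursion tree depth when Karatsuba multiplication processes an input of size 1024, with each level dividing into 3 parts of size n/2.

For divide and conquer with division factor 2:

Problem sizes at each level:
Level 0: 1024
Level 1: 512
Level 2: 256
Level 3: 128
Level 4: 64
Level 5: 32
Level 6: 16
Level 7: 8
Level 8: 4
Level 9: 2
Level 10: 1

The root is level 0 and the size-1 base case is level 10 (the tree spans levels 0 through 10, i.e. 11 levels counting the root), so the depth is the number of divisions: log_2(1024) = 10

The recursion tree depth is log_2(1024) = 10. At each level, the problem size is divided by 2, so it takes 10 divisions to reduce to a base case of size 1. The algorithm makes 3 recursive calls at each level.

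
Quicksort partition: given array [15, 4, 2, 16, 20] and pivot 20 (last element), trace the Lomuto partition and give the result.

Lomuto partition with pivot = 20:

Initial array: [15, 4, 2, 16, 20]

arr[0]=15 <= 20: swap with position 0, array becomes [15, 4, 2, 16, 20]
arr[1]=4 <= 20: swap with position 1, array becomes [15, 4, 2, 16, 20]
arr[2]=2 <= 20: swap with position 2, array becomes [15, 4, 2, 16, 20]
arr[3]=16 <= 20: swap with position 3, array becomes [15, 4, 2, 16, 20]

Place pivot at position 4: [15, 4, 2, 16, 20]
Pivot position: 4

After partitioning with pivot 20, the array becomes [15, 4, 2, 16, 20]. The pivot is placed at index 4. All elements to the left of the pivot are <= 20, and all elements to the right are > 20.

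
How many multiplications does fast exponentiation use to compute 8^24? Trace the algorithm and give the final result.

Computing 8^24 by squaring (build up from 8^1; each line after the first costs one multiplication):

8^1 = 8
8^2 = (8^1)^2 = 8^2 = 64
8^3 = 8 * 8^2 = 8 * 64 = 512
8^6 = (8^3)^2 = 512^2 = 262144
8^12 = (8^6)^2 = 262144^2 = 68719476736
8^24 = (8^12)^2 = 68719476736^2 = 4722366482869645213696

Result: 4722366482869645213696
Multiplications needed: 5 (5 lines after 8^1)

8^24 = 4722366482869645213696. Using exponentiation by squaring, this requires 5 multiplications. The key idea: if the exponent is even, square the half-power; if odd, multiply by the base once.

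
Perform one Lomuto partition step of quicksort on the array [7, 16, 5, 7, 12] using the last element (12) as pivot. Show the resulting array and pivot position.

Lomuto partition with pivot = 12:

Initial array: [7, 16, 5, 7, 12]

arr[0]=7 <= 12: swap with position 0, array becomes [7, 16, 5, 7, 12]
arr[1]=16 > 12: no swap
arr[2]=5 <= 12: swap with position 1, array becomes [7, 5, 16, 7, 12]
arr[3]=7 <= 12: swap with position 2, array becomes [7, 5, 7, 16, 12]

Place pivot at position 3: [7, 5, 7, 12, 16]
Pivot position: 3

After partitioning with pivot 12, the array becomes [7, 5, 7, 12, 16]. The pivot is placed at index 3. All elements to the left of the pivot are <= 12, and all elements to the right are > 12.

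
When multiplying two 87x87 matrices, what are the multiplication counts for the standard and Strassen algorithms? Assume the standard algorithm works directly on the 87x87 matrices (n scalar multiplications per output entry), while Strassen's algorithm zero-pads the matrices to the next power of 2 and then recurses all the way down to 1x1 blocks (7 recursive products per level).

Matrix multiplication for 87x87 matrices:

Strassen's algorithm requires power-of-2 dimensions. Pad 87x87 to 128x128 (next power of 2).

Standard algorithm: 87^3 = 658503 multiplications
Strassen's algorithm: 7^(log2(128)) = 7^7 = 823543 multiplications
Difference: 658503 - 823543 = -165040 (Strassen uses MORE here due to padding overhead — for small or just-over-power-of-2 n, padding can outweigh the per-level savings)

Standard: 658503 multiplications (87^3). Strassen: 823543 multiplications (7^7, after padding to 128x128). Strassen reduces 8 recursive multiplications to 7 at each level.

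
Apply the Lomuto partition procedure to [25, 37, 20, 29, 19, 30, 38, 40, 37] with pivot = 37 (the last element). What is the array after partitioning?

Lomuto partition with pivot = 37:

Initial array: [25, 37, 20, 29, 19, 30, 38, 40, 37]

arr[0]=25 <= 37: swap with position 0, array becomes [25, 37, 20, 29, 19, 30, 38, 40, 37]
arr[1]=37 <= 37: swap with position 1, array becomes [25, 37, 20, 29, 19, 30, 38, 40, 37]
arr[2]=20 <= 37: swap with position 2, array becomes [25, 37, 20, 29, 19, 30, 38, 40, 37]
arr[3]=29 <= 37: swap with position 3, array becomes [25, 37, 20, 29, 19, 30, 38, 40, 37]
arr[4]=19 <= 37: swap with position 4, array becomes [25, 37, 20, 29, 19, 30, 38, 40, 37]
arr[5]=30 <= 37: swap with position 5, array becomes [25, 37, 20, 29, 19, 30, 38, 40, 37]
arr[6]=38 > 37: no swap
arr[7]=40 > 37: no swap

Place pivot at position 6: [25, 37, 20, 29, 19, 30, 37, 40, 38]
Pivot position: 6

After partitioning with pivot 37, the array becomes [25, 37, 20, 29, 19, 30, 37, 40, 38]. The pivot is placed at index 6. All elements to the left of the pivot are <= 37, and all elements to the right are > 37.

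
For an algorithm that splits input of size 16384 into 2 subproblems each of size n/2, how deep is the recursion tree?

For divide and conquer with division factor 2:

Problem sizes at each level:
Level 0: 16384
Level 1: 8192
Level 2: 4096
Level 3: 2048
Level 4: 1024
Level 5: 512
Level 6: 256
Level 7: 128
Level 8: 64
Level 9: 32
Level 10: 16
Level 11: 8
Level 12: 4
Level 13: 2
Level 14: 1

The root is level 0 and the size-1 base case is level 14 (the tree spans levels 0 through 14, i.e. 15 levels counting the root), so the depth is the number of divisions: log_2(16384) = 14

The recursion tree depth is log_2(16384) = 14. At each level, the problem size is divided by 2, so it takes 14 divisions to reduce to a base case of size 1. The algorithm makes 2 recursive calls at each level.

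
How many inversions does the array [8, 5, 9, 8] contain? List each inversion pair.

Finding inversions in [8, 5, 9, 8]:

(0, 1): arr[0]=8 > arr[1]=5
(2, 3): arr[2]=9 > arr[3]=8

Total inversions: 2

The array has 2 inversion(s): (0,1), (2,3). Each pair (i,j) satisfies i < j and arr[i] > arr[j].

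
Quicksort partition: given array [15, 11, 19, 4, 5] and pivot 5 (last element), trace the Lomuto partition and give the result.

Lomuto partition with pivot = 5:

Initial array: [15, 11, 19, 4, 5]

arr[0]=15 > 5: no swap
arr[1]=11 > 5: no swap
arr[2]=19 > 5: no swap
arr[3]=4 <= 5: swap with position 0, array becomes [4, 11, 19, 15, 5]

Place pivot at position 1: [4, 5, 19, 15, 11]
Pivot position: 1

After partitioning with pivot 5, the array becomes [4, 5, 19, 15, 11]. The pivot is placed at index 1. All elements to the left of the pivot are <= 5, and all elements to the right are > 5.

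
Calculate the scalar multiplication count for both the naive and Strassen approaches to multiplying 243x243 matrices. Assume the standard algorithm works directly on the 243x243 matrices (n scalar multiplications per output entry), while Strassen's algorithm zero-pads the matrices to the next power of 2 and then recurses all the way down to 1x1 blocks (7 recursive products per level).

Matrix multiplication for 243x243 matrices:

Strassen's algorithm requires power-of-2 dimensions. Pad 243x243 to 256x256 (next power of 2).

Standard algorithm: 243^3 = 14348907 multiplications
Strassen's algorithm: 7^(log2(256)) = 7^8 = 5764801 multiplications
Savings: 14348907 - 5764801 = 8584106 multiplications

Standard: 14348907 multiplications (243^3). Strassen: 5764801 multiplications (7^8, after padding to 256x256). Strassen reduces 8 recursive multiplications to 7 at each level.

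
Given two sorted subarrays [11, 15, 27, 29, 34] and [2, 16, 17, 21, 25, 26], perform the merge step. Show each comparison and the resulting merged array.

Merging process:

Compare 11 vs 2: take 2 from right. Merged: [2]
Compare 11 vs 16: take 11 from left. Merged: [2, 11]
Compare 15 vs 16: take 15 from left. Merged: [2, 11, 15]
Compare 27 vs 16: take 16 from right. Merged: [2, 11, 15, 16]
Compare 27 vs 17: take 17 from right. Merged: [2, 11, 15, 16, 17]
Compare 27 vs 21: take 21 from right. Merged: [2, 11, 15, 16, 17, 21]
Compare 27 vs 25: take 25 from right. Merged: [2, 11, 15, 16, 17, 21, 25]
Compare 27 vs 26: take 26 from right. Merged: [2, 11, 15, 16, 17, 21, 25, 26]
Append remaining from left: [27, 29, 34]. Merged: [2, 11, 15, 16, 17, 21, 25, 26, 27, 29, 34]

Final merged array: [2, 11, 15, 16, 17, 21, 25, 26, 27, 29, 34]
Total comparisons: 8

The merged array is [2, 11, 15, 16, 17, 21, 25, 26, 27, 29, 34], requiring 8 comparisons. The merge step runs in O(n) time where n is the total number of elements.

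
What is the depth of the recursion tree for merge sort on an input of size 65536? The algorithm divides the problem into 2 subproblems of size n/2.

For divide and conquer with division factor 2:

Problem sizes at each level:
Level 0: 65536
Level 1: 32768
Level 2: 16384
Level 3: 8192
Level 4: 4096
Level 5: 2048
Level 6: 1024
Level 7: 512
Level 8: 256
Level 9: 128
Level 10: 64
Level 11: 32
Level 12: 16
Level 13: 8
Level 14: 4
Level 15: 2
Level 16: 1

The root is level 0 and the size-1 base case is level 16 (the tree spans levels 0 through 16, i.e. 17 levels counting the root), so the depth is the number of divisions: log_2(65536) = 16

The recursion tree depth is log_2(65536) = 16. At each level, the problem size is divided by 2, so it takes 16 divisions to reduce to a base case of size 1. The algorithm makes 2 recursive calls at each level.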